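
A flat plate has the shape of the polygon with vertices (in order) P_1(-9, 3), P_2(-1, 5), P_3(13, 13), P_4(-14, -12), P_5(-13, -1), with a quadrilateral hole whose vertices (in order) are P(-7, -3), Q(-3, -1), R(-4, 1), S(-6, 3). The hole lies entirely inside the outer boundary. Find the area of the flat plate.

Outer boundary:
P_1→P_2: (-9)(5) − (-1)(3) = -42
P_2→P_3: (-1)(13) − (13)(5) = -78
P_3→P_4: (13)(-12) − (-14)(13) = 26
P_4→P_5: (-14)(-1) − (-13)(-12) = -142
P_5→P_1: (-13)(3) − (-9)(-1) = -48
Σ = -284
Area = |Σ|/2 = 142.
Hole:
Apply the surveyor's formula: 2A = Σ (x_i·y_{i+1} − x_{i+1}·y_i), indices taken mod 4.
P→Q: (-7)(-1) − (-3)(-3) = -2
Q→R: (-3)(1) − (-4)(-1) = -7
R→S: (-4)(3) − (-6)(1) = -6
S→P: (-6)(-3) − (-7)(3) = 39
Σ = 24
Area = |Σ|/2 = 12.
Net area = 142 − 12 = 130.

130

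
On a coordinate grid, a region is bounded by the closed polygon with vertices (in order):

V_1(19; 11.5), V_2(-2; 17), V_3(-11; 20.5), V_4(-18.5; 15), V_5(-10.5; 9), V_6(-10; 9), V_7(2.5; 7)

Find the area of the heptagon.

Cross-terms: 346, 146, 214.25, -9, -4.5, -92.5, -104.25  ⇒  Σ = 496
Area = |Σ|/2 = 248.

248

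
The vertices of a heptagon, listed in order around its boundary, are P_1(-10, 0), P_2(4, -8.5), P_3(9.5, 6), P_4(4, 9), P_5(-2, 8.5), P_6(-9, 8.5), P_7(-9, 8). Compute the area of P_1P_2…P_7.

223.625

Σ = (85) + (104.75) + (61.5) + (52) + (59.5) + (4.5) + (80) = 447.25
Area = |Σ|/2 = 223.625.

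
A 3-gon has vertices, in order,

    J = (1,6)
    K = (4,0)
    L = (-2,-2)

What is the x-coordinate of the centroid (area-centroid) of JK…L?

Apply the shoelace formula. First the cross-terms c_i = x_i·y_{i+1} − x_{i+1}·y_i:
  -24, -8, -10  ⇒  2A = -42, A = -21.
Then Σ (x_i + x_{i+1})·c_i = -126, so x̄ = -126 / (6·(-21)) = 1.

1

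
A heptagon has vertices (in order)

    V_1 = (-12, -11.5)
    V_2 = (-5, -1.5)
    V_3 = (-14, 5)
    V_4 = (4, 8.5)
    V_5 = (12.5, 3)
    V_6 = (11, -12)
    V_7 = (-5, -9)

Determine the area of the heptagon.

355.625

Apply Gauss's area formula: 2A = Σ (x_i·y_{i+1} − x_{i+1}·y_i), indices taken mod 7.
V_1→V_2: (-12)(-1.5) − (-5)(-11.5) = -39.5
V_2→V_3: (-5)(5) − (-14)(-1.5) = -46
V_3→V_4: (-14)(8.5) − (4)(5) = -139
V_4→V_5: (4)(3) − (12.5)(8.5) = -94.25
V_5→V_6: (12.5)(-12) − (11)(3) = -183
V_6→V_7: (11)(-9) − (-5)(-12) = -159
V_7→V_1: (-5)(-11.5) − (-12)(-9) = -50.5
Σ = -711.25
Area = |Σ|/2 = 355.625.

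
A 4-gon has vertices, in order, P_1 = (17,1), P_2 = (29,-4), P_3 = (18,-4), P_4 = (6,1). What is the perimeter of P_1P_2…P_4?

|P_1P_2| = √((12)² + (-5)²) = √169 = 13
|P_2P_3| = √((-11)² + (0)²) = √121 = 11
|P_3P_4| = √((-12)² + (5)²) = √169 = 13
|P_4P_1| = √((11)² + (0)²) = √121 = 11
Perimeter = 13 + 11 + 13 + 11 = 48.

48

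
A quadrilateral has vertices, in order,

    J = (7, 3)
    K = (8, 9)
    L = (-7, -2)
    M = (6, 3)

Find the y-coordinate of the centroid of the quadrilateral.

Apply Gauss's area formula. First the cross-terms c_i = x_i·y_{i+1} − x_{i+1}·y_i:
  39, 47, -9, -3  ⇒  2A = 74, A = 37.
Then Σ (y_i + y_{i+1})·c_i = 770, so ȳ = 770 / (6·37) = 385/111.

385/111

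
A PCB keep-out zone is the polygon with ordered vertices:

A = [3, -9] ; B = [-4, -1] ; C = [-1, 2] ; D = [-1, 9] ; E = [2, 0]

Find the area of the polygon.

Apply Gauss's area formula: 2A = Σ (x_i·y_{i+1} − x_{i+1}·y_i), indices taken mod 5.
Σ = (-39) + (-9) + (-7) + (-18) + (-18) = -91
Area = |Σ|/2 = 45.5.

45.5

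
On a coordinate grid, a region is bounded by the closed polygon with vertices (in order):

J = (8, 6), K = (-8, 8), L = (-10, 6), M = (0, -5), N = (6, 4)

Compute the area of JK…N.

114

Apply Gauss's area formula: 2A = Σ (x_i·y_{i+1} − x_{i+1}·y_i), indices taken mod 5.
Cross-terms: 112, 32, 50, 30, 4  ⇒  Σ = 228
Area = |Σ|/2 = 114.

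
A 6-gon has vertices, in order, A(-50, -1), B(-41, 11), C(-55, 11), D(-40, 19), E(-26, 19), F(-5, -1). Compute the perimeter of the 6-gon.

|AB| = √((9)² + (12)²) = √225 = 15
|BC| = √((-14)² + (0)²) = √196 = 14
|CD| = √((15)² + (8)²) = √289 = 17
|DE| = √((14)² + (0)²) = √196 = 14
|EF| = √((21)² + (-20)²) = √841 = 29
|FA| = √((-45)² + (0)²) = √2025 = 45
Perimeter = 15 + 14 + 17 + 14 + 29 + 45 = 134.

134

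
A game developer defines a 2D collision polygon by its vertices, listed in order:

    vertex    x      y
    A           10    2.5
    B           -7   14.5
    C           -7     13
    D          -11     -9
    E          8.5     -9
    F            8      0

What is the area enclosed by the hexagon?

323.25

Apply the shoelace formula: 2A = Σ (x_i·y_{i+1} − x_{i+1}·y_i), indices taken mod 6.
Σ = (162.5) + (10.5) + (206) + (175.5) + (72) + (20) = 646.5
Area = |Σ|/2 = 323.25.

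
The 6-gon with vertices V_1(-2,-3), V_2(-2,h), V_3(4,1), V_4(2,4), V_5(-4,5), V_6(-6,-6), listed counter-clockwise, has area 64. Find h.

-6

The doubled signed area Σ (x_i y_{i+1} − x_{i+1} y_i) is linear in h.
With h=0 it equals 92; the coefficient of h is -6 (from the two edges through V_2).
So -6·h + 92 = 2·64 = 128 ⇒ h = -6.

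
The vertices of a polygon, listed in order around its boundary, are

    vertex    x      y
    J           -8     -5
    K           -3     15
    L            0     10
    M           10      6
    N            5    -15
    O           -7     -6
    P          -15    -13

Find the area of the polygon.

Apply the surveyor's formula: 2A = Σ (x_i·y_{i+1} − x_{i+1}·y_i), indices taken mod 7.
Σ = (-135) + (-30) + (-100) + (-180) + (-135) + (1) + (-29) = -608
Area = |Σ|/2 = 304.

304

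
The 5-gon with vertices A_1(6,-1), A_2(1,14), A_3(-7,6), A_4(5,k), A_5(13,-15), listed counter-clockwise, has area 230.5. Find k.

Write out the shoelace sum; only the two edges meeting at A_4 involve k:
2·Area = [((-7)·k − 5·6) + (5·(-15) − 13·k)] + 266
       = -20·k + 161 = 461
⇒ k = -15.

-15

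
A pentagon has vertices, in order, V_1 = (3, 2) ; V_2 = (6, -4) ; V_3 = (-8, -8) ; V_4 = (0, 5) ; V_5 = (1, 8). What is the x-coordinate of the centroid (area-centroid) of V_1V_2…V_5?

-1/3

Apply the shoelace formula. First the cross-terms c_i = x_i·y_{i+1} − x_{i+1}·y_i:
  -24, -80, -40, -5, -22  ⇒  2A = -171, A = -85.5.
Then Σ (x_i + x_{i+1})·c_i = 171, so x̄ = 171 / (6·(-85.5)) = -1/3.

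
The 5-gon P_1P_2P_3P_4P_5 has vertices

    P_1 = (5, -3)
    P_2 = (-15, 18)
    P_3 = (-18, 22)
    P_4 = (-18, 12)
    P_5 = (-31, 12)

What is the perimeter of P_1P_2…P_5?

|P_1P_2| = √((-20)² + (21)²) = √841 = 29
|P_2P_3| = √((-3)² + (4)²) = √25 = 5
|P_3P_4| = √((0)² + (-10)²) = √100 = 10
|P_4P_5| = √((-13)² + (0)²) = √169 = 13
|P_5P_1| = √((36)² + (-15)²) = √1521 = 39
Perimeter = 29 + 5 + 10 + 13 + 39 = 96.

96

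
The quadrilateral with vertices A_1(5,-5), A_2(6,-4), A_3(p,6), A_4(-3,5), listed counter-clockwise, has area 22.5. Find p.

-1

Write out the shoelace sum; only the two edges meeting at A_3 involve p:
2·Area = [(6·6 − p·(-4)) + (p·5 − (-3)·6)] + 0
       = 9·p + 54 = 45
⇒ p = -1.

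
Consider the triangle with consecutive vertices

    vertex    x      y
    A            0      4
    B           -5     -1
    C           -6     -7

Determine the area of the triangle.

Σ = (20) + (29) + (-24) = 25
Area = |Σ|/2 = 12.5.

12.5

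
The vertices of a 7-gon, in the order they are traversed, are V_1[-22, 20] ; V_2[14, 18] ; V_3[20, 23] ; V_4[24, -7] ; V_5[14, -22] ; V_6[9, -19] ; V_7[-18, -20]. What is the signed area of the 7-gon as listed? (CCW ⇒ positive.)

-1613

Apply the shoelace (surveyor's) formula: 2A = Σ (x_i·y_{i+1} − x_{i+1}·y_i), indices taken mod 7.
Σ = (-676) + (-38) + (-692) + (-430) + (-68) + (-522) + (-800) = -3226
Signed area = Σ/2 = -1613 (negative ⇒ clockwise traversal).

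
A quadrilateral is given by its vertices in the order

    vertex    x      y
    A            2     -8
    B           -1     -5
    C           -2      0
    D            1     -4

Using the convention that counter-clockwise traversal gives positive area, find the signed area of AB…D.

Apply Gauss's area formula: 2A = Σ (x_i·y_{i+1} − x_{i+1}·y_i), indices taken mod 4.
Σ = (-18) + (-10) + (8) + (0) = -20
Signed area = Σ/2 = -10 (negative ⇒ clockwise traversal).

-10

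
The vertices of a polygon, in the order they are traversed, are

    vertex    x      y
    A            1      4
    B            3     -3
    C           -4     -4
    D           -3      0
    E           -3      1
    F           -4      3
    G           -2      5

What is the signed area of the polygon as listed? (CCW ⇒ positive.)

Apply Gauss's area formula: 2A = Σ (x_i·y_{i+1} − x_{i+1}·y_i), indices taken mod 7.
A→B: (1)(-3) − (3)(4) = -15
B→C: (3)(-4) − (-4)(-3) = -24
C→D: (-4)(0) − (-3)(-4) = -12
D→E: (-3)(1) − (-3)(0) = -3
E→F: (-3)(3) − (-4)(1) = -5
F→G: (-4)(5) − (-2)(3) = -14
G→A: (-2)(4) − (1)(5) = -13
Σ = -86
Signed area = Σ/2 = -43 (negative ⇒ clockwise traversal).

-43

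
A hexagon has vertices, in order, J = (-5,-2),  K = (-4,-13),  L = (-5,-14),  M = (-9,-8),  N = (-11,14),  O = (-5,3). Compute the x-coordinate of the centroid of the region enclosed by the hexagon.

Apply Gauss's area formula. First the cross-terms c_i = x_i·y_{i+1} − x_{i+1}·y_i:
  57, -9, -86, -214, 37, 25  ⇒  2A = -190, A = -95.
Then Σ (x_i + x_{i+1})·c_i = 4210, so x̄ = 4210 / (6·(-95)) = -421/57.

-421/57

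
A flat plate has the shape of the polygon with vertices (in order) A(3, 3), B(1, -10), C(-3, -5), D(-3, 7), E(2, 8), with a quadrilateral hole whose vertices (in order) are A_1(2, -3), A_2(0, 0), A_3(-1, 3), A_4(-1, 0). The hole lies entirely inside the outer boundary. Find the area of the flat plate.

77

Outer boundary:
Apply the shoelace formula: 2A = Σ (x_i·y_{i+1} − x_{i+1}·y_i), indices taken mod 5.
Σ = (-33) + (-35) + (-36) + (-38) + (-18) = -160
Area = |Σ|/2 = 80.
Hole:
Apply Gauss's area formula: 2A = Σ (x_i·y_{i+1} − x_{i+1}·y_i), indices taken mod 4.
Σ = (0) + (0) + (3) + (3) = 6
Area = |Σ|/2 = 3.
Net area = 80 − 3 = 77.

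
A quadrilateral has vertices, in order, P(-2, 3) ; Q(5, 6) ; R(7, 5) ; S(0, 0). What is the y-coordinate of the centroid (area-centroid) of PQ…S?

215/66

Apply the surveyor's formula. First the cross-terms c_i = x_i·y_{i+1} − x_{i+1}·y_i:
  -27, -17, 0, 0  ⇒  2A = -44, A = -22.
Then Σ (y_i + y_{i+1})·c_i = -430, so ȳ = -430 / (6·(-22)) = 215/66.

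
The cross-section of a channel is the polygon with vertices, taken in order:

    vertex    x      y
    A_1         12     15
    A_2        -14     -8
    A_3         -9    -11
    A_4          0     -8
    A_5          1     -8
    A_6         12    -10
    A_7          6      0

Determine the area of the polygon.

Apply the surveyor's formula: 2A = Σ (x_i·y_{i+1} − x_{i+1}·y_i), indices taken mod 7.
Cross-terms: 114, 82, 72, 8, 86, 60, 90  ⇒  Σ = 512
Area = |Σ|/2 = 256.

256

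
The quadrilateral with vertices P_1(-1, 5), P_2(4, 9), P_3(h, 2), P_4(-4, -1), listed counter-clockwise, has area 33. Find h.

The doubled signed area Σ (x_i y_{i+1} − x_{i+1} y_i) is linear in h.
With h=0 it equals -34; the coefficient of h is -10 (from the two edges through P_3).
So -10·h + -34 = 2·33 = 66 ⇒ h = -10.

-10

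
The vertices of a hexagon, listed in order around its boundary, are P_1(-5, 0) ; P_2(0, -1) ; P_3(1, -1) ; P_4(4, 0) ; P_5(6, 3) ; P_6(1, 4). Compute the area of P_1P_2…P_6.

Cross-terms: 5, 1, 4, 12, 21, 20  ⇒  Σ = 63
Area = |Σ|/2 = 31.5.

31.5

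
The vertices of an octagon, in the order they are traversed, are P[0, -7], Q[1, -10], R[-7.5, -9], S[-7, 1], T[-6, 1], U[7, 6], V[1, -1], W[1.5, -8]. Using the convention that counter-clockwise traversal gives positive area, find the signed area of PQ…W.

-110.75

Apply the surveyor's formula: 2A = Σ (x_i·y_{i+1} − x_{i+1}·y_i), indices taken mod 8.
Cross-terms: 7, -84, -70.5, -1, -43, -13, -6.5, -10.5  ⇒  Σ = -221.5
Signed area = Σ/2 = -110.75 (negative ⇒ clockwise traversal).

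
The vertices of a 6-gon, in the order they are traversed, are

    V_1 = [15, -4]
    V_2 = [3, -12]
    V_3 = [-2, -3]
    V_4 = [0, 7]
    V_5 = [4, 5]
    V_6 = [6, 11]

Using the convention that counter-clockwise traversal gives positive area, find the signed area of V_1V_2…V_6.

Apply the surveyor's formula: 2A = Σ (x_i·y_{i+1} − x_{i+1}·y_i), indices taken mod 6.
Σ = (-168) + (-33) + (-14) + (-28) + (14) + (-189) = -418
Signed area = Σ/2 = -209 (negative ⇒ clockwise traversal).

-209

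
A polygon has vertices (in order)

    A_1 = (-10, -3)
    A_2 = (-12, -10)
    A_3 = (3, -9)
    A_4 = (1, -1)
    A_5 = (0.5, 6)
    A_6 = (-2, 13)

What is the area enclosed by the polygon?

Σ = (64) + (138) + (6) + (6.5) + (18.5) + (136) = 369
Area = |Σ|/2 = 184.5.

184.5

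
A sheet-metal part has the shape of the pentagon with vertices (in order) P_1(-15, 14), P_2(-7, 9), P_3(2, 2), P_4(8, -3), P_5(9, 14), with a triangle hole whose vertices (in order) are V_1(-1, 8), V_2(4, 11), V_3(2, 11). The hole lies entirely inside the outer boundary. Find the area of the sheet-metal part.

189

Outer boundary:
Σ = (-37) + (-32) + (-22) + (139) + (336) = 384
Area = |Σ|/2 = 192.
Hole:
Apply the shoelace formula: 2A = Σ (x_i·y_{i+1} − x_{i+1}·y_i), indices taken mod 3.
Σ = (-43) + (22) + (27) = 6
Area = |Σ|/2 = 3.
Net area = 192 − 3 = 189.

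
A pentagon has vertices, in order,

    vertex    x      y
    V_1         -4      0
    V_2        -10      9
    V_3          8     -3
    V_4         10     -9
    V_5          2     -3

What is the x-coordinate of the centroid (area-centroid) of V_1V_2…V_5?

Apply the shoelace formula. First the cross-terms c_i = x_i·y_{i+1} − x_{i+1}·y_i:
  -36, -42, -42, -12, -12  ⇒  2A = -144, A = -72.
Then Σ (x_i + x_{i+1})·c_i = -288, so x̄ = -288 / (6·(-72)) = 2/3.

2/3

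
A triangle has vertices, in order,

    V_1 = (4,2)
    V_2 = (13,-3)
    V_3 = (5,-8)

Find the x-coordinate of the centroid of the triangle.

22/3

Apply the shoelace (surveyor's) formula. First the cross-terms c_i = x_i·y_{i+1} − x_{i+1}·y_i:
  -38, -89, 42  ⇒  2A = -85, A = -42.5.
Then Σ (x_i + x_{i+1})·c_i = -1870, so x̄ = -1870 / (6·(-42.5)) = 22/3.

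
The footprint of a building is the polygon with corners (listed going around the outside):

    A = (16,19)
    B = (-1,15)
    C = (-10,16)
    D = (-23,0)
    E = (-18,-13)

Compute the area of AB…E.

Apply the shoelace formula: 2A = Σ (x_i·y_{i+1} − x_{i+1}·y_i), indices taken mod 5.
A→B: (16)(15) − (-1)(19) = 259
B→C: (-1)(16) − (-10)(15) = 134
C→D: (-10)(0) − (-23)(16) = 368
D→E: (-23)(-13) − (-18)(0) = 299
E→A: (-18)(19) − (16)(-13) = -134
Σ = 926
Area = |Σ|/2 = 463.

463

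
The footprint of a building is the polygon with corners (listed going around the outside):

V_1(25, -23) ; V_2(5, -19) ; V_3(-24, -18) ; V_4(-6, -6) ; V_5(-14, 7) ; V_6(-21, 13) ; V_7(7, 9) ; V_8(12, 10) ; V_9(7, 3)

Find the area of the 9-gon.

Apply the shoelace formula: 2A = Σ (x_i·y_{i+1} − x_{i+1}·y_i), indices taken mod 9.
Σ = (-360) + (-546) + (36) + (-126) + (-35) + (-280) + (-38) + (-34) + (-236) = -1619
Area = |Σ|/2 = 809.5.

809.5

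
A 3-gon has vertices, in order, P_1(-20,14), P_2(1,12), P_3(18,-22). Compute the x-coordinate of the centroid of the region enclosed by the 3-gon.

Apply the surveyor's formula. First the cross-terms c_i = x_i·y_{i+1} − x_{i+1}·y_i:
  -254, -238, -188  ⇒  2A = -680, A = -340.
Then Σ (x_i + x_{i+1})·c_i = 680, so x̄ = 680 / (6·(-340)) = -1/3.

-1/3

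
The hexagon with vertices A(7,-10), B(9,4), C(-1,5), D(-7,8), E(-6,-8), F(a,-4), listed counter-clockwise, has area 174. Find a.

1

Write out the shoelace sum; only the two edges meeting at F involve a:
2·Area = [((-6)·(-4) − a·(-8)) + (a·(-10) − 7·(-4))] + 298
       = -2·a + 350 = 348
⇒ a = 1.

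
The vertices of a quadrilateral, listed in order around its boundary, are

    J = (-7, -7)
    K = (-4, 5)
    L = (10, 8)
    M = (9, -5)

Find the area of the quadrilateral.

182.5

Apply the shoelace formula: 2A = Σ (x_i·y_{i+1} − x_{i+1}·y_i), indices taken mod 4.
Σ = (-63) + (-82) + (-122) + (-98) = -365
Area = |Σ|/2 = 182.5.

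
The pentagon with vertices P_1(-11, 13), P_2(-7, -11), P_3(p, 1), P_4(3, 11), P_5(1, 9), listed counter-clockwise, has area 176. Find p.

1

The doubled signed area Σ (x_i y_{i+1} − x_{i+1} y_i) is linear in p.
With p=0 it equals 330; the coefficient of p is 22 (from the two edges through P_3).
So 22·p + 330 = 2·176 = 352 ⇒ p = 1.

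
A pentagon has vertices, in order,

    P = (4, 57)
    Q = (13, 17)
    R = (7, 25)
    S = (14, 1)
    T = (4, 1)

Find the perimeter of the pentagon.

142

|PQ| = √((9)² + (-40)²) = √1681 = 41
|QR| = √((-6)² + (8)²) = √100 = 10
|RS| = √((7)² + (-24)²) = √625 = 25
|ST| = √((-10)² + (0)²) = √100 = 10
|TP| = √((0)² + (56)²) = √3136 = 56
Perimeter = 41 + 10 + 25 + 10 + 56 = 142.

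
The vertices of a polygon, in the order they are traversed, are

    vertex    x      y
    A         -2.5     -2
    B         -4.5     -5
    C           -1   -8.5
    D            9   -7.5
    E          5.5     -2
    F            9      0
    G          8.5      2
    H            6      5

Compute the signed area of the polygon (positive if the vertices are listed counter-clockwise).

Apply the surveyor's formula: 2A = Σ (x_i·y_{i+1} − x_{i+1}·y_i), indices taken mod 8.
Cross-terms: 3.5, 33.25, 84, 23.25, 18, 18, 30.5, 0.5  ⇒  Σ = 211
Signed area = Σ/2 = 105.5 (positive ⇒ counter-clockwise traversal).

105.5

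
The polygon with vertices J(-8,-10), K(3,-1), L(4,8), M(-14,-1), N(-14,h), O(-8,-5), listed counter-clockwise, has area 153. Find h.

The doubled signed area Σ (x_i y_{i+1} − x_{i+1} y_i) is linear in h.
With h=0 it equals 270; the coefficient of h is -6 (from the two edges through N).
So -6·h + 270 = 2·153 = 306 ⇒ h = -6.

-6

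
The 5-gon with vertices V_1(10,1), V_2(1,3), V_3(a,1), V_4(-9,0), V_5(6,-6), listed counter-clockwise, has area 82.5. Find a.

The doubled signed area Σ (x_i y_{i+1} − x_{i+1} y_i) is linear in a.
With a=0 it equals 159; the coefficient of a is -3 (from the two edges through V_3).
So -3·a + 159 = 2·82.5 = 165 ⇒ a = -2.

-2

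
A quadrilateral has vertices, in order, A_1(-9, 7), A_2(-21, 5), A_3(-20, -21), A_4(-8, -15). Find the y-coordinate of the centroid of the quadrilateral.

-444/73

Apply Gauss's area formula. First the cross-terms c_i = x_i·y_{i+1} − x_{i+1}·y_i:
  102, 541, 132, -191  ⇒  2A = 584, A = 292.
Then Σ (y_i + y_{i+1})·c_i = -10656, so ȳ = -10656 / (6·292) = -444/73.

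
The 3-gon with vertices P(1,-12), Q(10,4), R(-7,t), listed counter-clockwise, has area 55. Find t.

-14

The doubled signed area Σ (x_i y_{i+1} − x_{i+1} y_i) is linear in t.
With t=0 it equals 236; the coefficient of t is 9 (from the two edges through R).
So 9·t + 236 = 2·55 = 110 ⇒ t = -14.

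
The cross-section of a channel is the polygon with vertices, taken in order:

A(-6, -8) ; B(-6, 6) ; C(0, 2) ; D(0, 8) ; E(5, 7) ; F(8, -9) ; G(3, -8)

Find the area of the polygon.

173

Apply the surveyor's formula: 2A = Σ (x_i·y_{i+1} − x_{i+1}·y_i), indices taken mod 7.
Cross-terms: -84, -12, 0, -40, -101, -37, -72  ⇒  Σ = -346
Area = |Σ|/2 = 173.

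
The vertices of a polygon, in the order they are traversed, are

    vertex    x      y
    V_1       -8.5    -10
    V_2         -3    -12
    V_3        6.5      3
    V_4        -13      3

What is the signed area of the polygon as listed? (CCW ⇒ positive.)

Apply Gauss's area formula: 2A = Σ (x_i·y_{i+1} − x_{i+1}·y_i), indices taken mod 4.
V_1→V_2: (-8.5)(-12) − (-3)(-10) = 72
V_2→V_3: (-3)(3) − (6.5)(-12) = 69
V_3→V_4: (6.5)(3) − (-13)(3) = 58.5
V_4→V_1: (-13)(-10) − (-8.5)(3) = 155.5
Σ = 355
Signed area = Σ/2 = 177.5 (positive ⇒ counter-clockwise traversal).

177.5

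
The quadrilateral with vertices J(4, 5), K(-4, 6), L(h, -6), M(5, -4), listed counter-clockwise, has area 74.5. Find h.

The doubled signed area Σ (x_i y_{i+1} − x_{i+1} y_i) is linear in h.
With h=0 it equals 139; the coefficient of h is -10 (from the two edges through L).
So -10·h + 139 = 2·74.5 = 149 ⇒ h = -1.

-1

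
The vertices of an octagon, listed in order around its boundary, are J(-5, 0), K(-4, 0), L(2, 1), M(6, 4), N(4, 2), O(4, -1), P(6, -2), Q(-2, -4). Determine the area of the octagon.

Σ = (0) + (-4) + (2) + (-4) + (-12) + (-2) + (-28) + (-20) = -68
Area = |Σ|/2 = 34.

34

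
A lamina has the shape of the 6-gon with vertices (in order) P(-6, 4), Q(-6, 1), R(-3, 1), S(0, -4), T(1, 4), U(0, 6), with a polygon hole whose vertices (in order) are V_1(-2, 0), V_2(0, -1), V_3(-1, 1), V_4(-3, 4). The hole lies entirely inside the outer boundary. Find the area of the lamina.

32.5

Outer boundary:
Apply the shoelace formula: 2A = Σ (x_i·y_{i+1} − x_{i+1}·y_i), indices taken mod 6.
Σ = (18) + (-3) + (12) + (4) + (6) + (36) = 73
Area = |Σ|/2 = 36.5.
Hole:
Apply the shoelace (surveyor's) formula: 2A = Σ (x_i·y_{i+1} − x_{i+1}·y_i), indices taken mod 4.
V_1→V_2: (-2)(-1) − (0)(0) = 2
V_2→V_3: (0)(1) − (-1)(-1) = -1
V_3→V_4: (-1)(4) − (-3)(1) = -1
V_4→V_1: (-3)(0) − (-2)(4) = 8
Σ = 8
Area = |Σ|/2 = 4.
Net area = 36.5 − 4 = 32.5.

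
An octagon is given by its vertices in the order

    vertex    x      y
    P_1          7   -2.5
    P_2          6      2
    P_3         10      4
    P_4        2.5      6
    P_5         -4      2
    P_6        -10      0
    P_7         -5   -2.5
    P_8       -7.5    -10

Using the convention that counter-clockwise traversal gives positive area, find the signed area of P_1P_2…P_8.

138.5

Apply the surveyor's formula: 2A = Σ (x_i·y_{i+1} − x_{i+1}·y_i), indices taken mod 8.
Cross-terms: 29, 4, 50, 29, 20, 25, 31.25, 88.75  ⇒  Σ = 277
Signed area = Σ/2 = 138.5 (positive ⇒ counter-clockwise traversal).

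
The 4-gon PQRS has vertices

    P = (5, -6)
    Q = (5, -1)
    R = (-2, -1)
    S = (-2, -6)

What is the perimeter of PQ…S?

24

|PQ| = √((0)² + (5)²) = √25 = 5
|QR| = √((-7)² + (0)²) = √49 = 7
|RS| = √((0)² + (-5)²) = √25 = 5
|SP| = √((7)² + (0)²) = √49 = 7
Perimeter = 5 + 7 + 5 + 7 = 24.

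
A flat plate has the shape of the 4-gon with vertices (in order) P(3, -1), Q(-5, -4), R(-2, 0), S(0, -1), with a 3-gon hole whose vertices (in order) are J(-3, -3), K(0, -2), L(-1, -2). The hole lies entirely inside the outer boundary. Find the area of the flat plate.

9.5

Outer boundary:
Apply Gauss's area formula: 2A = Σ (x_i·y_{i+1} − x_{i+1}·y_i), indices taken mod 4.
P→Q: (3)(-4) − (-5)(-1) = -17
Q→R: (-5)(0) − (-2)(-4) = -8
R→S: (-2)(-1) − (0)(0) = 2
S→P: (0)(-1) − (3)(-1) = 3
Σ = -20
Area = |Σ|/2 = 10.
Hole:
Σ = (6) + (-2) + (-3) = 1
Area = |Σ|/2 = 0.5.
Net area = 10 − 0.5 = 9.5.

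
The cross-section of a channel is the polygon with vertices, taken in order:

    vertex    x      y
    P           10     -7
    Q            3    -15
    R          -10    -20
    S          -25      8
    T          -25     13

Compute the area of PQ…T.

499.5

Cross-terms: -129, -210, -580, -125, 45  ⇒  Σ = -999
Area = |Σ|/2 = 499.5.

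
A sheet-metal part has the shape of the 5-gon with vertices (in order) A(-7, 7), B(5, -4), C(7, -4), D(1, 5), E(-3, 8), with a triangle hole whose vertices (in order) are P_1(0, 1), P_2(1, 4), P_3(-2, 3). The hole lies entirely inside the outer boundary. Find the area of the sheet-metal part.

Outer boundary:
Apply the shoelace (surveyor's) formula: 2A = Σ (x_i·y_{i+1} − x_{i+1}·y_i), indices taken mod 5.
A→B: (-7)(-4) − (5)(7) = -7
B→C: (5)(-4) − (7)(-4) = 8
C→D: (7)(5) − (1)(-4) = 39
D→E: (1)(8) − (-3)(5) = 23
E→A: (-3)(7) − (-7)(8) = 35
Σ = 98
Area = |Σ|/2 = 49.
Hole:
Apply the surveyor's formula: 2A = Σ (x_i·y_{i+1} − x_{i+1}·y_i), indices taken mod 3.
Σ = (-1) + (11) + (-2) = 8
Area = |Σ|/2 = 4.
Net area = 49 − 4 = 45.

45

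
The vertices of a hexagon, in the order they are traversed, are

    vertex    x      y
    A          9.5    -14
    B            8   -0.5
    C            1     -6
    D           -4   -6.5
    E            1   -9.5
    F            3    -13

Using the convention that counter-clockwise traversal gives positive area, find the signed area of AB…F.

Σ = (107.25) + (-47.5) + (-30.5) + (44.5) + (15.5) + (81.5) = 170.75
Signed area = Σ/2 = 85.375 (positive ⇒ counter-clockwise traversal).

85.375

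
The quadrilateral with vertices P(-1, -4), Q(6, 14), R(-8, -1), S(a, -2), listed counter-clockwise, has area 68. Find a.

-2

The doubled signed area Σ (x_i y_{i+1} − x_{i+1} y_i) is linear in a.
With a=0 it equals 130; the coefficient of a is -3 (from the two edges through S).
So -3·a + 130 = 2·68 = 136 ⇒ a = -2.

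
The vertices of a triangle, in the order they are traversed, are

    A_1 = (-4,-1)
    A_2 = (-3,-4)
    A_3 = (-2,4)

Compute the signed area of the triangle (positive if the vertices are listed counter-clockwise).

Apply the shoelace (surveyor's) formula: 2A = Σ (x_i·y_{i+1} − x_{i+1}·y_i), indices taken mod 3.
Cross-terms: 13, -20, 18  ⇒  Σ = 11
Signed area = Σ/2 = 5.5 (positive ⇒ counter-clockwise traversal).

5.5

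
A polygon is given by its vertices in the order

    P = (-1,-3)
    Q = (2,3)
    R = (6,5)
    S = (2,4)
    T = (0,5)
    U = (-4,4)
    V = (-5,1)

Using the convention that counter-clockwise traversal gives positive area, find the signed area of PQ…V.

35.5

Σ = (3) + (-8) + (14) + (10) + (20) + (16) + (16) = 71
Signed area = Σ/2 = 35.5 (positive ⇒ counter-clockwise traversal).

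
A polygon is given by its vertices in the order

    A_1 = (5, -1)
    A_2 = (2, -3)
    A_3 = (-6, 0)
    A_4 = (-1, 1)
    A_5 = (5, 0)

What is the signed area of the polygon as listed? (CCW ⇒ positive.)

Apply Gauss's area formula: 2A = Σ (x_i·y_{i+1} − x_{i+1}·y_i), indices taken mod 5.
Σ = (-13) + (-18) + (-6) + (-5) + (-5) = -47
Signed area = Σ/2 = -23.5 (negative ⇒ clockwise traversal).

-23.5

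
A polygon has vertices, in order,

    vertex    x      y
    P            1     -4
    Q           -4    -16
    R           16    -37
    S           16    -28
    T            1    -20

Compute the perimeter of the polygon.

|PQ| = √((-5)² + (-12)²) = √169 = 13
|QR| = √((20)² + (-21)²) = √841 = 29
|RS| = √((0)² + (9)²) = √81 = 9
|ST| = √((-15)² + (8)²) = √289 = 17
|TP| = √((0)² + (16)²) = √256 = 16
Perimeter = 13 + 29 + 9 + 17 + 16 = 84.

84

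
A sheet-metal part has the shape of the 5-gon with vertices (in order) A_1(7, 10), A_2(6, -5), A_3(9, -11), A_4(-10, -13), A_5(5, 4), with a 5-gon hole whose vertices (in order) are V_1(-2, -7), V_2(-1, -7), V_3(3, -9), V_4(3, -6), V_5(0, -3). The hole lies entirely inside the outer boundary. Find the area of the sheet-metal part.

Outer boundary:
Apply the shoelace (surveyor's) formula: 2A = Σ (x_i·y_{i+1} − x_{i+1}·y_i), indices taken mod 5.
Σ = (-95) + (-21) + (-227) + (25) + (22) = -296
Area = |Σ|/2 = 148.
Hole:
V_1→V_2: (-2)(-7) − (-1)(-7) = 7
V_2→V_3: (-1)(-9) − (3)(-7) = 30
V_3→V_4: (3)(-6) − (3)(-9) = 9
V_4→V_5: (3)(-3) − (0)(-6) = -9
V_5→V_1: (0)(-7) − (-2)(-3) = -6
Σ = 31
Area = |Σ|/2 = 15.5.
Net area = 148 − 15.5 = 132.5.

132.5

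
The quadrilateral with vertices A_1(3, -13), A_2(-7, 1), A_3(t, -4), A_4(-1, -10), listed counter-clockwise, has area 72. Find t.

The doubled signed area Σ (x_i y_{i+1} − x_{i+1} y_i) is linear in t.
With t=0 it equals -21; the coefficient of t is -11 (from the two edges through A_3).
So -11·t + -21 = 2·72 = 144 ⇒ t = -15.

-15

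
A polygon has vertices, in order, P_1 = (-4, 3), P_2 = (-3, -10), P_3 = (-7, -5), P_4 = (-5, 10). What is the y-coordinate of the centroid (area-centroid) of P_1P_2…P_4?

-83/57

Apply the shoelace (surveyor's) formula. First the cross-terms c_i = x_i·y_{i+1} − x_{i+1}·y_i:
  49, -55, -95, 25  ⇒  2A = -76, A = -38.
Then Σ (y_i + y_{i+1})·c_i = 332, so ȳ = 332 / (6·(-38)) = -83/57.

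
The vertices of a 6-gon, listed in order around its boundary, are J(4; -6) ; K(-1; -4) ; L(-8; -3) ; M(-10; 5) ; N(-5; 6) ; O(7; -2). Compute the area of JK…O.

111

Cross-terms: -22, -29, -70, -35, -32, -34  ⇒  Σ = -222
Area = |Σ|/2 = 111.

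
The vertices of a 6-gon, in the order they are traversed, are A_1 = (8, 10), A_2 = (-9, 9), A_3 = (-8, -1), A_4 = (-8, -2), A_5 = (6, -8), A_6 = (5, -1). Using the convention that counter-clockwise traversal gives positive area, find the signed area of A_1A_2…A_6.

209.5

Apply the shoelace formula: 2A = Σ (x_i·y_{i+1} − x_{i+1}·y_i), indices taken mod 6.
Σ = (162) + (81) + (8) + (76) + (34) + (58) = 419
Signed area = Σ/2 = 209.5 (positive ⇒ counter-clockwise traversal).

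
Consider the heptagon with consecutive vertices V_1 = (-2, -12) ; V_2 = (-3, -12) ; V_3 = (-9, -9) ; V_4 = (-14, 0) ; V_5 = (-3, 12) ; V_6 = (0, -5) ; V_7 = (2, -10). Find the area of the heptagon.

Apply Gauss's area formula: 2A = Σ (x_i·y_{i+1} − x_{i+1}·y_i), indices taken mod 7.
V_1→V_2: (-2)(-12) − (-3)(-12) = -12
V_2→V_3: (-3)(-9) − (-9)(-12) = -81
V_3→V_4: (-9)(0) − (-14)(-9) = -126
V_4→V_5: (-14)(12) − (-3)(0) = -168
V_5→V_6: (-3)(-5) − (0)(12) = 15
V_6→V_7: (0)(-10) − (2)(-5) = 10
V_7→V_1: (2)(-12) − (-2)(-10) = -44
Σ = -406
Area = |Σ|/2 = 203.

203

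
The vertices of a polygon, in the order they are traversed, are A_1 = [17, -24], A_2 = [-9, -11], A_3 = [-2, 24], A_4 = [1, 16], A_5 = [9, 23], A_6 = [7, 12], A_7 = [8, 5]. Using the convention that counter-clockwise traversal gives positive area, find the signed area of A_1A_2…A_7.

-604.5

Σ = (-403) + (-238) + (-56) + (-121) + (-53) + (-61) + (-277) = -1209
Signed area = Σ/2 = -604.5 (negative ⇒ clockwise traversal).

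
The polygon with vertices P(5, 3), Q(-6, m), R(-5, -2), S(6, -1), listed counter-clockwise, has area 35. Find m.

Write out the shoelace sum; only the two edges meeting at Q involve m:
2·Area = [(5·m − (-6)·3) + ((-6)·(-2) − (-5)·m)] + 40
       = 10·m + 70 = 70
⇒ m = 0.

0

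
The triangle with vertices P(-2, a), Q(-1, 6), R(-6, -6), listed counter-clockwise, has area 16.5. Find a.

The doubled signed area Σ (x_i y_{i+1} − x_{i+1} y_i) is linear in a.
With a=0 it equals 18; the coefficient of a is -5 (from the two edges through P).
So -5·a + 18 = 2·16.5 = 33 ⇒ a = -3.

-3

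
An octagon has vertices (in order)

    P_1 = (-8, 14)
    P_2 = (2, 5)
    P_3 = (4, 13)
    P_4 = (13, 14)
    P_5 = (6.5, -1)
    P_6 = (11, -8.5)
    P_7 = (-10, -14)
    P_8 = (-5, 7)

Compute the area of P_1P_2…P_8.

358.125

Σ = (-68) + (6) + (-113) + (-104) + (-44.25) + (-239) + (-140) + (-14) = -716.25
Area = |Σ|/2 = 358.125.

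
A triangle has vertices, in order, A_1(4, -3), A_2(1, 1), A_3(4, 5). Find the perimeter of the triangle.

|A_1A_2| = √((-3)² + (4)²) = √25 = 5
|A_2A_3| = √((3)² + (4)²) = √25 = 5
|A_3A_1| = √((0)² + (-8)²) = √64 = 8
Perimeter = 5 + 5 + 8 = 18.

18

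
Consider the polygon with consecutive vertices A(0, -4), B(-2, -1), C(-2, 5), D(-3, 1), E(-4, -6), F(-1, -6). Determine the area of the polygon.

Cross-terms: -8, -12, 13, 22, 18, 4  ⇒  Σ = 37
Area = |Σ|/2 = 18.5.

18.5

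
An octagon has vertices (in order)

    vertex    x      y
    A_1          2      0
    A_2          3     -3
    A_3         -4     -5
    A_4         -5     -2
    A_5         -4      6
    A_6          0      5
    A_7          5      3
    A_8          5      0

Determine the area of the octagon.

A_1→A_2: (2)(-3) − (3)(0) = -6
A_2→A_3: (3)(-5) − (-4)(-3) = -27
A_3→A_4: (-4)(-2) − (-5)(-5) = -17
A_4→A_5: (-5)(6) − (-4)(-2) = -38
A_5→A_6: (-4)(5) − (0)(6) = -20
A_6→A_7: (0)(3) − (5)(5) = -25
A_7→A_8: (5)(0) − (5)(3) = -15
A_8→A_1: (5)(0) − (2)(0) = 0
Σ = -148
Area = |Σ|/2 = 74.

74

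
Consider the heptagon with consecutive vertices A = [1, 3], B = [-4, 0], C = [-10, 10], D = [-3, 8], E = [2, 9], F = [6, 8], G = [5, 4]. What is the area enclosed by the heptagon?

Cross-terms: 12, -40, -50, -43, -38, -16, 11  ⇒  Σ = -164
Area = |Σ|/2 = 82.

82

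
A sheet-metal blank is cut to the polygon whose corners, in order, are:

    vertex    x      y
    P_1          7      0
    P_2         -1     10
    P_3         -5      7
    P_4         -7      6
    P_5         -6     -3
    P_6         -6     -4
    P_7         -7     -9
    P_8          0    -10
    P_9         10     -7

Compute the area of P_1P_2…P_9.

220

Apply the surveyor's formula: 2A = Σ (x_i·y_{i+1} − x_{i+1}·y_i), indices taken mod 9.
Σ = (70) + (43) + (19) + (57) + (6) + (26) + (70) + (100) + (49) = 440
Area = |Σ|/2 = 220.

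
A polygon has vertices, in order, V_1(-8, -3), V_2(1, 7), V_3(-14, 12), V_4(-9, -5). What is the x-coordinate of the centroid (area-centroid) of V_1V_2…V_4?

Apply the shoelace formula. First the cross-terms c_i = x_i·y_{i+1} − x_{i+1}·y_i:
  -53, 110, 178, -13  ⇒  2A = 222, A = 111.
Then Σ (x_i + x_{i+1})·c_i = -4932, so x̄ = -4932 / (6·111) = -274/37.

-274/37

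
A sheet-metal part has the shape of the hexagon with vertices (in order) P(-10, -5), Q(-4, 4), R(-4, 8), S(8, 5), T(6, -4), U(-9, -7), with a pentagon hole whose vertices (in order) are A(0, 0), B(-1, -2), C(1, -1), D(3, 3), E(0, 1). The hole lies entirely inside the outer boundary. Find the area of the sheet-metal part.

156.5

Outer boundary:
Σ = (-60) + (-16) + (-84) + (-62) + (-78) + (-25) = -325
Area = |Σ|/2 = 162.5.
Hole:
Apply the surveyor's formula: 2A = Σ (x_i·y_{i+1} − x_{i+1}·y_i), indices taken mod 5.
A→B: (0)(-2) − (-1)(0) = 0
B→C: (-1)(-1) − (1)(-2) = 3
C→D: (1)(3) − (3)(-1) = 6
D→E: (3)(1) − (0)(3) = 3
E→A: (0)(0) − (0)(1) = 0
Σ = 12
Area = |Σ|/2 = 6.
Net area = 162.5 − 6 = 156.5.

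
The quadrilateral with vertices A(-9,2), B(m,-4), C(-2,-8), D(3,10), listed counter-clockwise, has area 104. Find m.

Write out the shoelace sum; only the two edges meeting at B involve m:
2·Area = [((-9)·(-4) − m·2) + (m·(-8) − (-2)·(-4))] + 100
       = -10·m + 128 = 208
⇒ m = -8.

-8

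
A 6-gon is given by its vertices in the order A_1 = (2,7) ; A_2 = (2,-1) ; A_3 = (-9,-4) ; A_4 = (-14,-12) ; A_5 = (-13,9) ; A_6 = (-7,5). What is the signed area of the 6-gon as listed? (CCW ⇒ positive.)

-162

Apply the shoelace (surveyor's) formula: 2A = Σ (x_i·y_{i+1} − x_{i+1}·y_i), indices taken mod 6.
Σ = (-16) + (-17) + (52) + (-282) + (-2) + (-59) = -324
Signed area = Σ/2 = -162 (negative ⇒ clockwise traversal).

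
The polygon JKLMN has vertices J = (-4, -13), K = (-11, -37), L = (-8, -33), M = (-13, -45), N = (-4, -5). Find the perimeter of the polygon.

|JK| = √((-7)² + (-24)²) = √625 = 25
|KL| = √((3)² + (4)²) = √25 = 5
|LM| = √((-5)² + (-12)²) = √169 = 13
|MN| = √((9)² + (40)²) = √1681 = 41
|NJ| = √((0)² + (-8)²) = √64 = 8
Perimeter = 25 + 5 + 13 + 41 + 8 = 92.

92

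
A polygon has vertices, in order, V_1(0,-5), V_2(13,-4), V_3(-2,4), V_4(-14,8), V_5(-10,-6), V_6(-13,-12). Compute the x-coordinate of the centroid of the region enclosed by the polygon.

Apply the shoelace (surveyor's) formula. First the cross-terms c_i = x_i·y_{i+1} − x_{i+1}·y_i:
  65, 44, 40, 164, 42, 65  ⇒  2A = 420, A = 210.
Then Σ (x_i + x_{i+1})·c_i = -5058, so x̄ = -5058 / (6·210) = -281/70.

-281/70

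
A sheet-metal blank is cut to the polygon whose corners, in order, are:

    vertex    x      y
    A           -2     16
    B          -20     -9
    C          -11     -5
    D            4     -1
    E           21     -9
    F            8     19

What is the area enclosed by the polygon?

Apply the surveyor's formula: 2A = Σ (x_i·y_{i+1} − x_{i+1}·y_i), indices taken mod 6.
Cross-terms: 338, 1, 31, -15, 471, 166  ⇒  Σ = 992
Area = |Σ|/2 = 496.

496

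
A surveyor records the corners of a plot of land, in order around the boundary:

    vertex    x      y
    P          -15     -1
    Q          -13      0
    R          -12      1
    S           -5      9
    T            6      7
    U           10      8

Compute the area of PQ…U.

65

Apply the shoelace (surveyor's) formula: 2A = Σ (x_i·y_{i+1} − x_{i+1}·y_i), indices taken mod 6.
P→Q: (-15)(0) − (-13)(-1) = -13
Q→R: (-13)(1) − (-12)(0) = -13
R→S: (-12)(9) − (-5)(1) = -103
S→T: (-5)(7) − (6)(9) = -89
T→U: (6)(8) − (10)(7) = -22
U→P: (10)(-1) − (-15)(8) = 110
Σ = -130
Area = |Σ|/2 = 65.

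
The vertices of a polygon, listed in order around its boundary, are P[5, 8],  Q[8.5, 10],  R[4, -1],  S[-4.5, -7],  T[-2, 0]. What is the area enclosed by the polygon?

Apply Gauss's area formula: 2A = Σ (x_i·y_{i+1} − x_{i+1}·y_i), indices taken mod 5.
P→Q: (5)(10) − (8.5)(8) = -18
Q→R: (8.5)(-1) − (4)(10) = -48.5
R→S: (4)(-7) − (-4.5)(-1) = -32.5
S→T: (-4.5)(0) − (-2)(-7) = -14
T→P: (-2)(8) − (5)(0) = -16
Σ = -129
Area = |Σ|/2 = 64.5.

64.5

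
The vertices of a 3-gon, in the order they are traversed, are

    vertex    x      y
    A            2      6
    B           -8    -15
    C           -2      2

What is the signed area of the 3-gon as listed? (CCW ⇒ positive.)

-22

Σ = (18) + (-46) + (-16) = -44
Signed area = Σ/2 = -22 (negative ⇒ clockwise traversal).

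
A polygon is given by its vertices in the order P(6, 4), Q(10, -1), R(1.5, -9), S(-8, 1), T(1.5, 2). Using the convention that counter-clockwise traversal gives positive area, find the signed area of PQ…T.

Apply Gauss's area formula: 2A = Σ (x_i·y_{i+1} − x_{i+1}·y_i), indices taken mod 5.
Cross-terms: -46, -88.5, -70.5, -17.5, -6  ⇒  Σ = -228.5
Signed area = Σ/2 = -114.25 (negative ⇒ clockwise traversal).

-114.25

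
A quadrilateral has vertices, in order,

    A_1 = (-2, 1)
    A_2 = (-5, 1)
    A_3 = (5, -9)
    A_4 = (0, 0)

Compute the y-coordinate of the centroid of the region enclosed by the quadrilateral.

-314/129

Apply the surveyor's formula. First the cross-terms c_i = x_i·y_{i+1} − x_{i+1}·y_i:
  3, 40, 0, 0  ⇒  2A = 43, A = 21.5.
Then Σ (y_i + y_{i+1})·c_i = -314, so ȳ = -314 / (6·21.5) = -314/129.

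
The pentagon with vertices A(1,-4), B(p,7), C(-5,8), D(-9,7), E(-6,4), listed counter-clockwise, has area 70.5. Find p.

3

The doubled signed area Σ (x_i y_{i+1} − x_{i+1} y_i) is linear in p.
With p=0 it equals 105; the coefficient of p is 12 (from the two edges through B).
So 12·p + 105 = 2·70.5 = 141 ⇒ p = 3.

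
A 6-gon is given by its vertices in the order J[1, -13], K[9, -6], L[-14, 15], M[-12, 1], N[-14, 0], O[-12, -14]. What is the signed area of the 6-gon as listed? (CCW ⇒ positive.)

354

Apply the shoelace (surveyor's) formula: 2A = Σ (x_i·y_{i+1} − x_{i+1}·y_i), indices taken mod 6.
Cross-terms: 111, 51, 166, 14, 196, 170  ⇒  Σ = 708
Signed area = Σ/2 = 354 (positive ⇒ counter-clockwise traversal).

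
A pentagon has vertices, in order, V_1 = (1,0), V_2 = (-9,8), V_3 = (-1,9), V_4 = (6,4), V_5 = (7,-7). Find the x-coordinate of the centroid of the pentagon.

239/279

Apply Gauss's area formula. First the cross-terms c_i = x_i·y_{i+1} − x_{i+1}·y_i:
  8, -73, -58, -70, 7  ⇒  2A = -186, A = -93.
Then Σ (x_i + x_{i+1})·c_i = -478, so x̄ = -478 / (6·(-93)) = 239/279.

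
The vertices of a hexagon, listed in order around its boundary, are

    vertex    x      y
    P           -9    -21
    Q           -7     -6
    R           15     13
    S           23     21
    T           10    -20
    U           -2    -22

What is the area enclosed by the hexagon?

Apply the surveyor's formula: 2A = Σ (x_i·y_{i+1} − x_{i+1}·y_i), indices taken mod 6.
P→Q: (-9)(-6) − (-7)(-21) = -93
Q→R: (-7)(13) − (15)(-6) = -1
R→S: (15)(21) − (23)(13) = 16
S→T: (23)(-20) − (10)(21) = -670
T→U: (10)(-22) − (-2)(-20) = -260
U→P: (-2)(-21) − (-9)(-22) = -156
Σ = -1164
Area = |Σ|/2 = 582.

582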